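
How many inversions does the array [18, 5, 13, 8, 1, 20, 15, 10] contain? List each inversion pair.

Finding inversions in [18, 5, 13, 8, 1, 20, 15, 10]:

(0, 1): arr[0]=18 > arr[1]=5
(0, 2): arr[0]=18 > arr[2]=13
(0, 3): arr[0]=18 > arr[3]=8
(0, 4): arr[0]=18 > arr[4]=1
(0, 6): arr[0]=18 > arr[6]=15
(0, 7): arr[0]=18 > arr[7]=10
(1, 4): arr[1]=5 > arr[4]=1
(2, 3): arr[2]=13 > arr[3]=8
(2, 4): arr[2]=13 > arr[4]=1
(2, 7): arr[2]=13 > arr[7]=10
(3, 4): arr[3]=8 > arr[4]=1
(5, 6): arr[5]=20 > arr[6]=15
(5, 7): arr[5]=20 > arr[7]=10
(6, 7): arr[6]=15 > arr[7]=10

Total inversions: 14

The array has 14 inversion(s): (0,1), (0,2), (0,3), (0,4), (0,6), (0,7), (1,4), (2,3), (2,4), (2,7), (3,4), (5,6), (5,7), (6,7). Each pair (i,j) satisfies i < j and arr[i] > arr[j].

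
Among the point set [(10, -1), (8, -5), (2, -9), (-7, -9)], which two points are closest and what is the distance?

Computing all pairwise distances among 4 points:

d((10, -1), (8, -5)) = 4.4721 <-- minimum
d((10, -1), (2, -9)) = 11.3137
d((10, -1), (-7, -9)) = 18.7883
d((8, -5), (2, -9)) = 7.2111
d((8, -5), (-7, -9)) = 15.5242
d((2, -9), (-7, -9)) = 9.0

Closest pair: (10, -1) and (8, -5) with distance 4.4721

The closest pair is (10, -1) and (8, -5) with Euclidean distance 4.4721. For 4 points, brute-force pairwise comparison is shown above. For large n, the divide-and-conquer algorithm (sort by x, recurse on halves, check the dividing strip) achieves O(n log n).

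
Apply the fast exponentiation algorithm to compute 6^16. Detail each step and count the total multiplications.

Computing 6^16 by squaring (build up from 6^1; each line after the first costs one multiplication):

6^1 = 6
6^2 = (6^1)^2 = 6^2 = 36
6^4 = (6^2)^2 = 36^2 = 1296
6^8 = (6^4)^2 = 1296^2 = 1679616
6^16 = (6^8)^2 = 1679616^2 = 2821109907456

Result: 2821109907456
Multiplications needed: 4 (4 lines after 6^1)

6^16 = 2821109907456. Using exponentiation by squaring, this requires 4 multiplications. The key idea: if the exponent is even, square the half-power; if odd, multiply by the base once.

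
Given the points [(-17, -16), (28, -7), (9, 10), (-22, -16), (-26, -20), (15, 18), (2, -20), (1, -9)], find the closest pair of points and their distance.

Computing all pairwise distances among 8 points:

d((-17, -16), (28, -7)) = 45.8912
d((-17, -16), (9, 10)) = 36.7696
d((-17, -16), (-22, -16)) = 5.0 <-- minimum
d((-17, -16), (-26, -20)) = 9.8489
d((-17, -16), (15, 18)) = 46.6905
d((-17, -16), (2, -20)) = 19.4165
d((-17, -16), (1, -9)) = 19.3132
d((28, -7), (9, 10)) = 25.4951
d((28, -7), (-22, -16)) = 50.8035
d((28, -7), (-26, -20)) = 55.5428
d((28, -7), (15, 18)) = 28.178
d((28, -7), (2, -20)) = 29.0689
d((28, -7), (1, -9)) = 27.074
d((9, 10), (-22, -16)) = 40.4599
d((9, 10), (-26, -20)) = 46.0977
d((9, 10), (15, 18)) = 10.0
d((9, 10), (2, -20)) = 30.8058
d((9, 10), (1, -9)) = 20.6155
d((-22, -16), (-26, -20)) = 5.6569
d((-22, -16), (15, 18)) = 50.2494
d((-22, -16), (2, -20)) = 24.3311
d((-22, -16), (1, -9)) = 24.0416
d((-26, -20), (15, 18)) = 55.9017
d((-26, -20), (2, -20)) = 28.0
d((-26, -20), (1, -9)) = 29.1548
d((15, 18), (2, -20)) = 40.1622
d((15, 18), (1, -9)) = 30.4138
d((2, -20), (1, -9)) = 11.0454

Closest pair: (-17, -16) and (-22, -16) with distance 5.0

The closest pair is (-17, -16) and (-22, -16) with Euclidean distance 5.0. For 8 points, brute-force pairwise comparison is shown above. For large n, the divide-and-conquer algorithm (sort by x, recurse on halves, check the dividing strip) achieves O(n log n).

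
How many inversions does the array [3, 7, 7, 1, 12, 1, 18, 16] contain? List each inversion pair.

Finding inversions in [3, 7, 7, 1, 12, 1, 18, 16]:

(0, 3): arr[0]=3 > arr[3]=1
(0, 5): arr[0]=3 > arr[5]=1
(1, 3): arr[1]=7 > arr[3]=1
(1, 5): arr[1]=7 > arr[5]=1
(2, 3): arr[2]=7 > arr[3]=1
(2, 5): arr[2]=7 > arr[5]=1
(4, 5): arr[4]=12 > arr[5]=1
(6, 7): arr[6]=18 > arr[7]=16

Total inversions: 8

The array has 8 inversion(s): (0,3), (0,5), (1,3), (1,5), (2,3), (2,5), (4,5), (6,7). Each pair (i,j) satisfies i < j and arr[i] > arr[j].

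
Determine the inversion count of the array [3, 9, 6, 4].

Finding inversions in [3, 9, 6, 4]:

(1, 2): arr[1]=9 > arr[2]=6
(1, 3): arr[1]=9 > arr[3]=4
(2, 3): arr[2]=6 > arr[3]=4

Total inversions: 3

The array has 3 inversion(s): (1,2), (1,3), (2,3). Each pair (i,j) satisfies i < j and arr[i] > arr[j].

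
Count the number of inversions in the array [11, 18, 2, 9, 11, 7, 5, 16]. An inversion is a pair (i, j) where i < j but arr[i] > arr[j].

Finding inversions in [11, 18, 2, 9, 11, 7, 5, 16]:

(0, 2): arr[0]=11 > arr[2]=2
(0, 3): arr[0]=11 > arr[3]=9
(0, 5): arr[0]=11 > arr[5]=7
(0, 6): arr[0]=11 > arr[6]=5
(1, 2): arr[1]=18 > arr[2]=2
(1, 3): arr[1]=18 > arr[3]=9
(1, 4): arr[1]=18 > arr[4]=11
(1, 5): arr[1]=18 > arr[5]=7
(1, 6): arr[1]=18 > arr[6]=5
(1, 7): arr[1]=18 > arr[7]=16
(3, 5): arr[3]=9 > arr[5]=7
(3, 6): arr[3]=9 > arr[6]=5
(4, 5): arr[4]=11 > arr[5]=7
(4, 6): arr[4]=11 > arr[6]=5
(5, 6): arr[5]=7 > arr[6]=5

Total inversions: 15

The array has 15 inversion(s): (0,2), (0,3), (0,5), (0,6), (1,2), (1,3), (1,4), (1,5), (1,6), (1,7), (3,5), (3,6), (4,5), (4,6), (5,6). Each pair (i,j) satisfies i < j and arr[i] > arr[j].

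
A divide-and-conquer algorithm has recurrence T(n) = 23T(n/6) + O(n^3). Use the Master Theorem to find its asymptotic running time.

Master Theorem for T(n) = 23T(n/6) + O(n^3):

a = 23, b = 6, c = 3
log_b(a) = log_6(23) = 1.7500

Case 3: c = 3 > log_6(23) = 1.7500
T(n) = O(n^3) = O(n^3)

For T(n) = 23T(n/6) + O(n^3): log_6(23) = 1.7500. This is Case 3 of the Master Theorem (c > log_b(a), work dominated by root), giving O(n^3).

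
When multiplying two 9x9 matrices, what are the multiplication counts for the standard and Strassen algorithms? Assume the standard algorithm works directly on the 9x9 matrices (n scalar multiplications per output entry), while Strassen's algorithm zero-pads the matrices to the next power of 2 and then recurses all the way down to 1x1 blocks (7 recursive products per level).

Matrix multiplication for 9x9 matrices:

Strassen's algorithm requires power-of-2 dimensions. Pad 9x9 to 16x16 (next power of 2).

Standard algorithm: 9^3 = 729 multiplications
Strassen's algorithm: 7^(log2(16)) = 7^4 = 2401 multiplications
Difference: 729 - 2401 = -1672 (Strassen uses MORE here due to padding overhead — for small or just-over-power-of-2 n, padding can outweigh the per-level savings)

Standard: 729 multiplications (9^3). Strassen: 2401 multiplications (7^4, after padding to 16x16). Strassen reduces 8 recursive multiplications to 7 at each level.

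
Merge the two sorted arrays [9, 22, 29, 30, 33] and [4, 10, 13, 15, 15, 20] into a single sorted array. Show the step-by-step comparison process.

Merging process:

Compare 9 vs 4: take 4 from right. Merged: [4]
Compare 9 vs 10: take 9 from left. Merged: [4, 9]
Compare 22 vs 10: take 10 from right. Merged: [4, 9, 10]
Compare 22 vs 13: take 13 from right. Merged: [4, 9, 10, 13]
Compare 22 vs 15: take 15 from right. Merged: [4, 9, 10, 13, 15]
Compare 22 vs 15: take 15 from right. Merged: [4, 9, 10, 13, 15, 15]
Compare 22 vs 20: take 20 from right. Merged: [4, 9, 10, 13, 15, 15, 20]
Append remaining from left: [22, 29, 30, 33]. Merged: [4, 9, 10, 13, 15, 15, 20, 22, 29, 30, 33]

Final merged array: [4, 9, 10, 13, 15, 15, 20, 22, 29, 30, 33]
Total comparisons: 7

The merged array is [4, 9, 10, 13, 15, 15, 20, 22, 29, 30, 33], requiring 7 comparisons. The merge step runs in O(n) time where n is the total number of elements.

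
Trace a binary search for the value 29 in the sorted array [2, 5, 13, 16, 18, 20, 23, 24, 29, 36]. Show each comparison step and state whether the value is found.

Binary search for 29 in [2, 5, 13, 16, 18, 20, 23, 24, 29, 36]:

lo=0, hi=9, mid=4, arr[mid]=18 -> 18 < 29, search right half
lo=5, hi=9, mid=7, arr[mid]=24 -> 24 < 29, search right half
lo=8, hi=9, mid=8, arr[mid]=29 -> Found target at index 8!

Binary search finds 29 at index 8 after 3 comparisons. The search repeatedly halves the search space by comparing with the middle element.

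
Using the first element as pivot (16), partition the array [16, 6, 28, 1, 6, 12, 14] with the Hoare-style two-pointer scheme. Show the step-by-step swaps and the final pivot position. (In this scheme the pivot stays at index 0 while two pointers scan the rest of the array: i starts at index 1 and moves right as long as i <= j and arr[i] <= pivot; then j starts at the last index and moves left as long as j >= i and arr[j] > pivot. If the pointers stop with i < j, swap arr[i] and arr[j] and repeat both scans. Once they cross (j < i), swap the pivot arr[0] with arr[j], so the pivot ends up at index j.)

Hoare-style two-pointer partition with pivot = 16:

Initial array: [16, 6, 28, 1, 6, 12, 14]

Pointers start at i = 1, j = 6.
i stops at index 2 (arr[2]=28 > 16), j stops at index 6 (arr[6]=14 <= 16): swap arr[2] and arr[6], array becomes [16, 6, 14, 1, 6, 12, 28]
i ends at 6, j ends at 5: the pointers have crossed (j < i), so scanning stops.

Swap pivot arr[0] with arr[5] to place pivot at position 5: [12, 6, 14, 1, 6, 16, 28]
Pivot position: 5

After partitioning with pivot 16, the array becomes [12, 6, 14, 1, 6, 16, 28]. The pivot is placed at index 5. All elements to the left of the pivot are <= 16, and all elements to the right are > 16.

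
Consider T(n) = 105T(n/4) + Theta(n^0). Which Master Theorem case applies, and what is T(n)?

Master Theorem for T(n) = 105T(n/4) + O(n^0):

a = 105, b = 4, c = 0
log_b(a) = log_4(105) = 3.3571

Case 1: c = 0 < log_4(105) = 3.3571
T(n) = O(n^(log_4 105))

For T(n) = 105T(n/4) + O(n^0): log_4(105) = 3.3571. This is Case 1 of the Master Theorem (c < log_b(a), work dominated by leaves), giving O(n^(log_4 105)).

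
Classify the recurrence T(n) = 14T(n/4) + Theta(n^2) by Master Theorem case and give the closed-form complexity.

Master Theorem for T(n) = 14T(n/4) + O(n^2):

a = 14, b = 4, c = 2
log_b(a) = log_4(14) = 1.9037

Case 3: c = 2 > log_4(14) = 1.9037
T(n) = O(n^2) = O(n^2)

For T(n) = 14T(n/4) + O(n^2): log_4(14) = 1.9037. This is Case 3 of the Master Theorem (c > log_b(a), work dominated by root), giving O(n^2).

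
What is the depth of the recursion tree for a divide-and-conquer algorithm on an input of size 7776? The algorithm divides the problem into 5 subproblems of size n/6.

For divide and conquer with division factor 6:

Problem sizes at each level:
Level 0: 7776
Level 1: 1296
Level 2: 216
Level 3: 36
Level 4: 6
Level 5: 1

The root is level 0 and the size-1 base case is level 5 (the tree spans levels 0 through 5, i.e. 6 levels counting the root), so the depth is the number of divisions: log_6(7776) = 5

The recursion tree depth is log_6(7776) = 5. At each level, the problem size is divided by 6, so it takes 5 divisions to reduce to a base case of size 1. The algorithm makes 5 recursive calls at each level.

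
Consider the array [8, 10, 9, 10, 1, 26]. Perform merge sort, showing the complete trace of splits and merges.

Merge sort trace:

Split: [8, 10, 9, 10, 1, 26] -> [8, 10, 9] and [10, 1, 26]
  Split: [8, 10, 9] -> [8] and [10, 9]
    Split: [10, 9] -> [10] and [9]
    Merge: [10] + [9] -> [9, 10]
  Merge: [8] + [9, 10] -> [8, 9, 10]
  Split: [10, 1, 26] -> [10] and [1, 26]
    Split: [1, 26] -> [1] and [26]
    Merge: [1] + [26] -> [1, 26]
  Merge: [10] + [1, 26] -> [1, 10, 26]
Merge: [8, 9, 10] + [1, 10, 26] -> [1, 8, 9, 10, 10, 26]

Final sorted array: [1, 8, 9, 10, 10, 26]

The merge sort proceeds by recursively splitting the array and merging sorted halves.
After all merges, the sorted array is [1, 8, 9, 10, 10, 26].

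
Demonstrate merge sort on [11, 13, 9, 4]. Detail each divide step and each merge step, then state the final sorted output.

Merge sort trace:

Split: [11, 13, 9, 4] -> [11, 13] and [9, 4]
  Split: [11, 13] -> [11] and [13]
  Merge: [11] + [13] -> [11, 13]
  Split: [9, 4] -> [9] and [4]
  Merge: [9] + [4] -> [4, 9]
Merge: [11, 13] + [4, 9] -> [4, 9, 11, 13]

Final sorted array: [4, 9, 11, 13]

The merge sort proceeds by recursively splitting the array and merging sorted halves.
After all merges, the sorted array is [4, 9, 11, 13].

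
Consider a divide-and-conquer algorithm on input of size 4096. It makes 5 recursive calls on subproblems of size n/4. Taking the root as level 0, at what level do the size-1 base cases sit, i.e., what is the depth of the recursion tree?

For divide and conquer with division factor 4:

Problem sizes at each level:
Level 0: 4096
Level 1: 1024
Level 2: 256
Level 3: 64
Level 4: 16
Level 5: 4
Level 6: 1

The root is level 0 and the size-1 base case is level 6 (the tree spans levels 0 through 6, i.e. 7 levels counting the root), so the depth is the number of divisions: log_4(4096) = 6

The recursion tree depth is log_4(4096) = 6. At each level, the problem size is divided by 4, so it takes 6 divisions to reduce to a base case of size 1. The algorithm makes 5 recursive calls at each level.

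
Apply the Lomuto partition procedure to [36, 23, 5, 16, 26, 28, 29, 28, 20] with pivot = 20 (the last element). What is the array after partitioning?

Lomuto partition with pivot = 20:

Initial array: [36, 23, 5, 16, 26, 28, 29, 28, 20]

arr[0]=36 > 20: no swap
arr[1]=23 > 20: no swap
arr[2]=5 <= 20: swap with position 0, array becomes [5, 23, 36, 16, 26, 28, 29, 28, 20]
arr[3]=16 <= 20: swap with position 1, array becomes [5, 16, 36, 23, 26, 28, 29, 28, 20]
arr[4]=26 > 20: no swap
arr[5]=28 > 20: no swap
arr[6]=29 > 20: no swap
arr[7]=28 > 20: no swap

Place pivot at position 2: [5, 16, 20, 23, 26, 28, 29, 28, 36]
Pivot position: 2

After partitioning with pivot 20, the array becomes [5, 16, 20, 23, 26, 28, 29, 28, 36]. The pivot is placed at index 2. All elements to the left of the pivot are <= 20, and all elements to the right are > 20.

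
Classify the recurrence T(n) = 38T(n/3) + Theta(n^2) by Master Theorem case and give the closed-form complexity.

Master Theorem for T(n) = 38T(n/3) + O(n^2):

a = 38, b = 3, c = 2
log_b(a) = log_3(38) = 3.3111

Case 1: c = 2 < log_3(38) = 3.3111
T(n) = O(n^(log_3 38))

For T(n) = 38T(n/3) + O(n^2): log_3(38) = 3.3111. This is Case 1 of the Master Theorem (c < log_b(a), work dominated by leaves), giving O(n^(log_3 38)).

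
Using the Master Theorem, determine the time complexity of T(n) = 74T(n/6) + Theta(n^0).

Master Theorem for T(n) = 74T(n/6) + O(n^0):

a = 74, b = 6, c = 0
log_b(a) = log_6(74) = 2.4021

Case 1: c = 0 < log_6(74) = 2.4021
T(n) = O(n^(log_6 74))

For T(n) = 74T(n/6) + O(n^0): log_6(74) = 2.4021. This is Case 1 of the Master Theorem (c < log_b(a), work dominated by leaves), giving O(n^(log_6 74)).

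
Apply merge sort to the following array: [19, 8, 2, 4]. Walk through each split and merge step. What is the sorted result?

Merge sort trace:

Split: [19, 8, 2, 4] -> [19, 8] and [2, 4]
  Split: [19, 8] -> [19] and [8]
  Merge: [19] + [8] -> [8, 19]
  Split: [2, 4] -> [2] and [4]
  Merge: [2] + [4] -> [2, 4]
Merge: [8, 19] + [2, 4] -> [2, 4, 8, 19]

Final sorted array: [2, 4, 8, 19]

The merge sort proceeds by recursively splitting the array and merging sorted halves.
After all merges, the sorted array is [2, 4, 8, 19].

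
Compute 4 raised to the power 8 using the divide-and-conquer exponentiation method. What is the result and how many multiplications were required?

Computing 4^8 by squaring (build up from 4^1; each line after the first costs one multiplication):

4^1 = 4
4^2 = (4^1)^2 = 4^2 = 16
4^4 = (4^2)^2 = 16^2 = 256
4^8 = (4^4)^2 = 256^2 = 65536

Result: 65536
Multiplications needed: 3 (3 lines after 4^1)

4^8 = 65536. Using exponentiation by squaring, this requires 3 multiplications. The key idea: if the exponent is even, square the half-power; if odd, multiply by the base once.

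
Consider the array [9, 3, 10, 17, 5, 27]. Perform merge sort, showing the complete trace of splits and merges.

Merge sort trace:

Split: [9, 3, 10, 17, 5, 27] -> [9, 3, 10] and [17, 5, 27]
  Split: [9, 3, 10] -> [9] and [3, 10]
    Split: [3, 10] -> [3] and [10]
    Merge: [3] + [10] -> [3, 10]
  Merge: [9] + [3, 10] -> [3, 9, 10]
  Split: [17, 5, 27] -> [17] and [5, 27]
    Split: [5, 27] -> [5] and [27]
    Merge: [5] + [27] -> [5, 27]
  Merge: [17] + [5, 27] -> [5, 17, 27]
Merge: [3, 9, 10] + [5, 17, 27] -> [3, 5, 9, 10, 17, 27]

Final sorted array: [3, 5, 9, 10, 17, 27]

The merge sort proceeds by recursively splitting the array and merging sorted halves.
After all merges, the sorted array is [3, 5, 9, 10, 17, 27].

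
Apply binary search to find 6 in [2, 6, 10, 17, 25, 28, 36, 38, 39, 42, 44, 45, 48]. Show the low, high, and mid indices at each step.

Binary search for 6 in [2, 6, 10, 17, 25, 28, 36, 38, 39, 42, 44, 45, 48]:

lo=0, hi=12, mid=6, arr[mid]=36 -> 36 > 6, search left half
lo=0, hi=5, mid=2, arr[mid]=10 -> 10 > 6, search left half
lo=0, hi=1, mid=0, arr[mid]=2 -> 2 < 6, search right half
lo=1, hi=1, mid=1, arr[mid]=6 -> Found target at index 1!

Binary search finds 6 at index 1 after 4 comparisons. The search repeatedly halves the search space by comparing with the middle element.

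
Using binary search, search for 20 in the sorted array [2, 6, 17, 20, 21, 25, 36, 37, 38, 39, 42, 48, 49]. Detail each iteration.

Binary search for 20 in [2, 6, 17, 20, 21, 25, 36, 37, 38, 39, 42, 48, 49]:

lo=0, hi=12, mid=6, arr[mid]=36 -> 36 > 20, search left half
lo=0, hi=5, mid=2, arr[mid]=17 -> 17 < 20, search right half
lo=3, hi=5, mid=4, arr[mid]=21 -> 21 > 20, search left half
lo=3, hi=3, mid=3, arr[mid]=20 -> Found target at index 3!

Binary search finds 20 at index 3 after 4 comparisons. The search repeatedly halves the search space by comparing with the middle element.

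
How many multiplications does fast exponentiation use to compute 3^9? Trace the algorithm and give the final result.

Computing 3^9 by squaring (build up from 3^1; each line after the first costs one multiplication):

3^1 = 3
3^2 = (3^1)^2 = 3^2 = 9
3^4 = (3^2)^2 = 9^2 = 81
3^8 = (3^4)^2 = 81^2 = 6561
3^9 = 3 * 3^8 = 3 * 6561 = 19683

Result: 19683
Multiplications needed: 4 (4 lines after 3^1)

3^9 = 19683. Using exponentiation by squaring, this requires 4 multiplications. The key idea: if the exponent is even, square the half-power; if odd, multiply by the base once.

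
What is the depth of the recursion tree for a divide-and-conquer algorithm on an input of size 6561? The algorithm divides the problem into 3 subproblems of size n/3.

For divide and conquer with division factor 3:

Problem sizes at each level:
Level 0: 6561
Level 1: 2187
Level 2: 729
Level 3: 243
Level 4: 81
Level 5: 27
Level 6: 9
Level 7: 3
Level 8: 1

The root is level 0 and the size-1 base case is level 8 (the tree spans levels 0 through 8, i.e. 9 levels counting the root), so the depth is the number of divisions: log_3(6561) = 8

The recursion tree depth is log_3(6561) = 8. At each level, the problem size is divided by 3, so it takes 8 divisions to reduce to a base case of size 1. The algorithm makes 3 recursive calls at each level.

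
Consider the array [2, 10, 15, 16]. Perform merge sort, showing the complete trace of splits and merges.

Merge sort trace:

Split: [2, 10, 15, 16] -> [2, 10] and [15, 16]
  Split: [2, 10] -> [2] and [10]
  Merge: [2] + [10] -> [2, 10]
  Split: [15, 16] -> [15] and [16]
  Merge: [15] + [16] -> [15, 16]
Merge: [2, 10] + [15, 16] -> [2, 10, 15, 16]

Final sorted array: [2, 10, 15, 16]

The merge sort proceeds by recursively splitting the array and merging sorted halves.
After all merges, the sorted array is [2, 10, 15, 16].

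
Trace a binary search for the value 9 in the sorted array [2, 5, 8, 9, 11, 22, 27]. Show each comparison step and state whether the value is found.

Binary search for 9 in [2, 5, 8, 9, 11, 22, 27]:

lo=0, hi=6, mid=3, arr[mid]=9 -> Found target at index 3!

Binary search finds 9 at index 3 after 1 comparisons. The search repeatedly halves the search space by comparing with the middle element.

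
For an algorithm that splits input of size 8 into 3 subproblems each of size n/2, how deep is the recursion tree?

For divide and conquer with division factor 2:

Problem sizes at each level:
Level 0: 8
Level 1: 4
Level 2: 2
Level 3: 1

The root is level 0 and the size-1 base case is level 3 (the tree spans levels 0 through 3, i.e. 4 levels counting the root), so the depth is the number of divisions: log_2(8) = 3

The recursion tree depth is log_2(8) = 3. At each level, the problem size is divided by 2, so it takes 3 divisions to reduce to a base case of size 1. The algorithm makes 3 recursive calls at each level.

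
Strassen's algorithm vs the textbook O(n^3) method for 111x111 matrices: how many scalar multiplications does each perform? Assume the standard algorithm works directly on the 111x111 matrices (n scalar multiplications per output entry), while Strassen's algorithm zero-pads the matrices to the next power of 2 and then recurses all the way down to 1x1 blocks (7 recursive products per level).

Matrix multiplication for 111x111 matrices:

Strassen's algorithm requires power-of-2 dimensions. Pad 111x111 to 128x128 (next power of 2).

Standard algorithm: 111^3 = 1367631 multiplications
Strassen's algorithm: 7^(log2(128)) = 7^7 = 823543 multiplications
Savings: 1367631 - 823543 = 544088 multiplications

Standard: 1367631 multiplications (111^3). Strassen: 823543 multiplications (7^7, after padding to 128x128). Strassen reduces 8 recursive multiplications to 7 at each level.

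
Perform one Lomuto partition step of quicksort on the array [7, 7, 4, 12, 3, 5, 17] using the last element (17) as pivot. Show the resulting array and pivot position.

Lomuto partition with pivot = 17:

Initial array: [7, 7, 4, 12, 3, 5, 17]

arr[0]=7 <= 17: swap with position 0, array becomes [7, 7, 4, 12, 3, 5, 17]
arr[1]=7 <= 17: swap with position 1, array becomes [7, 7, 4, 12, 3, 5, 17]
arr[2]=4 <= 17: swap with position 2, array becomes [7, 7, 4, 12, 3, 5, 17]
arr[3]=12 <= 17: swap with position 3, array becomes [7, 7, 4, 12, 3, 5, 17]
arr[4]=3 <= 17: swap with position 4, array becomes [7, 7, 4, 12, 3, 5, 17]
arr[5]=5 <= 17: swap with position 5, array becomes [7, 7, 4, 12, 3, 5, 17]

Place pivot at position 6: [7, 7, 4, 12, 3, 5, 17]
Pivot position: 6

After partitioning with pivot 17, the array becomes [7, 7, 4, 12, 3, 5, 17]. The pivot is placed at index 6. All elements to the left of the pivot are <= 17, and all elements to the right are > 17.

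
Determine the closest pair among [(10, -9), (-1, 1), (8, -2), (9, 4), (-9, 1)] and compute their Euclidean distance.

Computing all pairwise distances among 5 points:

d((10, -9), (-1, 1)) = 14.8661
d((10, -9), (8, -2)) = 7.2801
d((10, -9), (9, 4)) = 13.0384
d((10, -9), (-9, 1)) = 21.4709
d((-1, 1), (8, -2)) = 9.4868
d((-1, 1), (9, 4)) = 10.4403
d((-1, 1), (-9, 1)) = 8.0
d((8, -2), (9, 4)) = 6.0828 <-- minimum
d((8, -2), (-9, 1)) = 17.2627
d((9, 4), (-9, 1)) = 18.2483

Closest pair: (8, -2) and (9, 4) with distance 6.0828

The closest pair is (8, -2) and (9, 4) with Euclidean distance 6.0828. For 5 points, brute-force pairwise comparison is shown above. For large n, the divide-and-conquer algorithm (sort by x, recurse on halves, check the dividing strip) achieves O(n log n).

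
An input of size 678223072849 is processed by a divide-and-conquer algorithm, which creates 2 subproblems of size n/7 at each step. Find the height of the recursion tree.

For divide and conquer with division factor 7:

Problem sizes at each level:
Level 0: 678223072849
Level 1: 96889010407
Level 2: 13841287201
Level 3: 1977326743
Level 4: 282475249
Level 5: 40353607
Level 6: 5764801
Level 7: 823543
Level 8: 117649
Level 9: 16807
Level 10: 2401
Level 11: 343
Level 12: 49
Level 13: 7
Level 14: 1

The root is level 0 and the size-1 base case is level 14 (the tree spans levels 0 through 14, i.e. 15 levels counting the root), so the depth is the number of divisions: log_7(678223072849) = 14

The recursion tree depth is log_7(678223072849) = 14. At each level, the problem size is divided by 7, so it takes 14 divisions to reduce to a base case of size 1. The algorithm makes 2 recursive calls at each level.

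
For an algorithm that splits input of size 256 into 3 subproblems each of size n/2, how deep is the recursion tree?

For divide and conquer with division factor 2:

Problem sizes at each level:
Level 0: 256
Level 1: 128
Level 2: 64
Level 3: 32
Level 4: 16
Level 5: 8
Level 6: 4
Level 7: 2
Level 8: 1

The root is level 0 and the size-1 base case is level 8 (the tree spans levels 0 through 8, i.e. 9 levels counting the root), so the depth is the number of divisions: log_2(256) = 8

The recursion tree depth is log_2(256) = 8. At each level, the problem size is divided by 2, so it takes 8 divisions to reduce to a base case of size 1. The algorithm makes 3 recursive calls at each level.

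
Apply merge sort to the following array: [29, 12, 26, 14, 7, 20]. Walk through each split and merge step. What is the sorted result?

Merge sort trace:

Split: [29, 12, 26, 14, 7, 20] -> [29, 12, 26] and [14, 7, 20]
  Split: [29, 12, 26] -> [29] and [12, 26]
    Split: [12, 26] -> [12] and [26]
    Merge: [12] + [26] -> [12, 26]
  Merge: [29] + [12, 26] -> [12, 26, 29]
  Split: [14, 7, 20] -> [14] and [7, 20]
    Split: [7, 20] -> [7] and [20]
    Merge: [7] + [20] -> [7, 20]
  Merge: [14] + [7, 20] -> [7, 14, 20]
Merge: [12, 26, 29] + [7, 14, 20] -> [7, 12, 14, 20, 26, 29]

Final sorted array: [7, 12, 14, 20, 26, 29]

The merge sort proceeds by recursively splitting the array and merging sorted halves.
After all merges, the sorted array is [7, 12, 14, 20, 26, 29].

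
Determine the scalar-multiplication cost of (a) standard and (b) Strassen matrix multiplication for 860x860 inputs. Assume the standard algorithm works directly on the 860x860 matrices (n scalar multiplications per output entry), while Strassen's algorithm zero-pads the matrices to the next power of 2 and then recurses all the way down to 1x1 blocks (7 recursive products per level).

Matrix multiplication for 860x860 matrices:

Strassen's algorithm requires power-of-2 dimensions. Pad 860x860 to 1024x1024 (next power of 2).

Standard algorithm: 860^3 = 636056000 multiplications
Strassen's algorithm: 7^(log2(1024)) = 7^10 = 282475249 multiplications
Savings: 636056000 - 282475249 = 353580751 multiplications

Standard: 636056000 multiplications (860^3). Strassen: 282475249 multiplications (7^10, after padding to 1024x1024). Strassen reduces 8 recursive multiplications to 7 at each level.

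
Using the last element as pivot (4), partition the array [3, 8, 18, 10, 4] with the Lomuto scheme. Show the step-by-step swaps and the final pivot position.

Lomuto partition with pivot = 4:

Initial array: [3, 8, 18, 10, 4]

arr[0]=3 <= 4: swap with position 0, array becomes [3, 8, 18, 10, 4]
arr[1]=8 > 4: no swap
arr[2]=18 > 4: no swap
arr[3]=10 > 4: no swap

Place pivot at position 1: [3, 4, 18, 10, 8]
Pivot position: 1

After partitioning with pivot 4, the array becomes [3, 4, 18, 10, 8]. The pivot is placed at index 1. All elements to the left of the pivot are <= 4, and all elements to the right are > 4.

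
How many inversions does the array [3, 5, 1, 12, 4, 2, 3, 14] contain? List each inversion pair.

Finding inversions in [3, 5, 1, 12, 4, 2, 3, 14]:

(0, 2): arr[0]=3 > arr[2]=1
(0, 5): arr[0]=3 > arr[5]=2
(1, 2): arr[1]=5 > arr[2]=1
(1, 4): arr[1]=5 > arr[4]=4
(1, 5): arr[1]=5 > arr[5]=2
(1, 6): arr[1]=5 > arr[6]=3
(3, 4): arr[3]=12 > arr[4]=4
(3, 5): arr[3]=12 > arr[5]=2
(3, 6): arr[3]=12 > arr[6]=3
(4, 5): arr[4]=4 > arr[5]=2
(4, 6): arr[4]=4 > arr[6]=3

Total inversions: 11

The array has 11 inversion(s): (0,2), (0,5), (1,2), (1,4), (1,5), (1,6), (3,4), (3,5), (3,6), (4,5), (4,6). Each pair (i,j) satisfies i < j and arr[i] > arr[j].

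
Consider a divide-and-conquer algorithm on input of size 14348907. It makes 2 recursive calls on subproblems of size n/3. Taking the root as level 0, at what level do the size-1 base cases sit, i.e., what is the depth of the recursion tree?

For divide and conquer with division factor 3:

Problem sizes at each level:
Level 0: 14348907
Level 1: 4782969
Level 2: 1594323
Level 3: 531441
Level 4: 177147
Level 5: 59049
Level 6: 19683
Level 7: 6561
Level 8: 2187
Level 9: 729
Level 10: 243
Level 11: 81
Level 12: 27
Level 13: 9
Level 14: 3
Level 15: 1

The root is level 0 and the size-1 base case is level 15 (the tree spans levels 0 through 15, i.e. 16 levels counting the root), so the depth is the number of divisions: log_3(14348907) = 15

The recursion tree depth is log_3(14348907) = 15. At each level, the problem size is divided by 3, so it takes 15 divisions to reduce to a base case of size 1. The algorithm makes 2 recursive calls at each level.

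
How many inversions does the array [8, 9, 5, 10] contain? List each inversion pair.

Finding inversions in [8, 9, 5, 10]:

(0, 2): arr[0]=8 > arr[2]=5
(1, 2): arr[1]=9 > arr[2]=5

Total inversions: 2

The array has 2 inversion(s): (0,2), (1,2). Each pair (i,j) satisfies i < j and arr[i] > arr[j].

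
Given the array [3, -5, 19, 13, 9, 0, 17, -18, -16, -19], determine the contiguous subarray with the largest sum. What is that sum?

Using Kadane's algorithm on [3, -5, 19, 13, 9, 0, 17, -18, -16, -19]:

Scanning through the array:
Position 1 (value -5): max_ending_here = -2, max_so_far = 3
Position 2 (value 19): max_ending_here = 19, max_so_far = 19
Position 3 (value 13): max_ending_here = 32, max_so_far = 32
Position 4 (value 9): max_ending_here = 41, max_so_far = 41
Position 5 (value 0): max_ending_here = 41, max_so_far = 41
Position 6 (value 17): max_ending_here = 58, max_so_far = 58
Position 7 (value -18): max_ending_here = 40, max_so_far = 58
Position 8 (value -16): max_ending_here = 24, max_so_far = 58
Position 9 (value -19): max_ending_here = 5, max_so_far = 58

Maximum subarray: [19, 13, 9, 0, 17]
Maximum sum: 58

The maximum subarray is [19, 13, 9, 0, 17] with sum 58. This subarray runs from index 2 to index 6.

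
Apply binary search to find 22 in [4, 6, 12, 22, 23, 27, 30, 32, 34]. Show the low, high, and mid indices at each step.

Binary search for 22 in [4, 6, 12, 22, 23, 27, 30, 32, 34]:

lo=0, hi=8, mid=4, arr[mid]=23 -> 23 > 22, search left half
lo=0, hi=3, mid=1, arr[mid]=6 -> 6 < 22, search right half
lo=2, hi=3, mid=2, arr[mid]=12 -> 12 < 22, search right half
lo=3, hi=3, mid=3, arr[mid]=22 -> Found target at index 3!

Binary search finds 22 at index 3 after 4 comparisons. The search repeatedly halves the search space by comparing with the middle element.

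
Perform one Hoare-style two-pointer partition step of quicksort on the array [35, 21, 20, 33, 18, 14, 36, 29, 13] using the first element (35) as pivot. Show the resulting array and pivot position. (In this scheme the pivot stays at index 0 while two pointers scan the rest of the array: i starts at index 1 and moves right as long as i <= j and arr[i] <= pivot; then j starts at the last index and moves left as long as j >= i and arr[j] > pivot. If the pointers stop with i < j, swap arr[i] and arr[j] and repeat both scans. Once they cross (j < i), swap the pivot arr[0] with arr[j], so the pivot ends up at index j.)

Hoare-style two-pointer partition with pivot = 35:

Initial array: [35, 21, 20, 33, 18, 14, 36, 29, 13]

Pointers start at i = 1, j = 8.
i stops at index 6 (arr[6]=36 > 35), j stops at index 8 (arr[8]=13 <= 35): swap arr[6] and arr[8], array becomes [35, 21, 20, 33, 18, 14, 13, 29, 36]
i ends at 8, j ends at 7: the pointers have crossed (j < i), so scanning stops.

Swap pivot arr[0] with arr[7] to place pivot at position 7: [29, 21, 20, 33, 18, 14, 13, 35, 36]
Pivot position: 7

After partitioning with pivot 35, the array becomes [29, 21, 20, 33, 18, 14, 13, 35, 36]. The pivot is placed at index 7. All elements to the left of the pivot are <= 35, and all elements to the right are > 35.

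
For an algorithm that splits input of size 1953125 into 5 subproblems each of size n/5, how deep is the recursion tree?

For divide and conquer with division factor 5:

Problem sizes at each level:
Level 0: 1953125
Level 1: 390625
Level 2: 78125
Level 3: 15625
Level 4: 3125
Level 5: 625
Level 6: 125
Level 7: 25
Level 8: 5
Level 9: 1

The root is level 0 and the size-1 base case is level 9 (the tree spans levels 0 through 9, i.e. 10 levels counting the root), so the depth is the number of divisions: log_5(1953125) = 9

The recursion tree depth is log_5(1953125) = 9. At each level, the problem size is divided by 5, so it takes 9 divisions to reduce to a base case of size 1. The algorithm makes 5 recursive calls at each level.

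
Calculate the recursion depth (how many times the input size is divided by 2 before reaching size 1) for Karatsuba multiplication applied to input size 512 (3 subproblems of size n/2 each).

For divide and conquer with division factor 2:

Problem sizes at each level:
Level 0: 512
Level 1: 256
Level 2: 128
Level 3: 64
Level 4: 32
Level 5: 16
Level 6: 8
Level 7: 4
Level 8: 2
Level 9: 1

The root is level 0 and the size-1 base case is level 9 (the tree spans levels 0 through 9, i.e. 10 levels counting the root), so the depth is the number of divisions: log_2(512) = 9

The recursion tree depth is log_2(512) = 9. At each level, the problem size is divided by 2, so it takes 9 divisions to reduce to a base case of size 1. The algorithm makes 3 recursive calls at each level.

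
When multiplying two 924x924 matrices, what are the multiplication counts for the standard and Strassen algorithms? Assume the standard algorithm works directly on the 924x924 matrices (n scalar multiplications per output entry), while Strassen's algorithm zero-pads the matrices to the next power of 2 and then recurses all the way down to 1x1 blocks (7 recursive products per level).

Matrix multiplication for 924x924 matrices:

Strassen's algorithm requires power-of-2 dimensions. Pad 924x924 to 1024x1024 (next power of 2).

Standard algorithm: 924^3 = 788889024 multiplications
Strassen's algorithm: 7^(log2(1024)) = 7^10 = 282475249 multiplications
Savings: 788889024 - 282475249 = 506413775 multiplications

Standard: 788889024 multiplications (924^3). Strassen: 282475249 multiplications (7^10, after padding to 1024x1024). Strassen reduces 8 recursive multiplications to 7 at each level.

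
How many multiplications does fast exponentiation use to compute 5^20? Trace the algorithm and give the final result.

Computing 5^20 by squaring (build up from 5^1; each line after the first costs one multiplication):

5^1 = 5
5^2 = (5^1)^2 = 5^2 = 25
5^4 = (5^2)^2 = 25^2 = 625
5^5 = 5 * 5^4 = 5 * 625 = 3125
5^10 = (5^5)^2 = 3125^2 = 9765625
5^20 = (5^10)^2 = 9765625^2 = 95367431640625

Result: 95367431640625
Multiplications needed: 5 (5 lines after 5^1)

5^20 = 95367431640625. Using exponentiation by squaring, this requires 5 multiplications. The key idea: if the exponent is even, square the half-power; if odd, multiply by the base once.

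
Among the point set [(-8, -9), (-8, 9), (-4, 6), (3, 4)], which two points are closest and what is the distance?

Computing all pairwise distances among 4 points:

d((-8, -9), (-8, 9)) = 18.0
d((-8, -9), (-4, 6)) = 15.5242
d((-8, -9), (3, 4)) = 17.0294
d((-8, 9), (-4, 6)) = 5.0 <-- minimum
d((-8, 9), (3, 4)) = 12.083
d((-4, 6), (3, 4)) = 7.2801

Closest pair: (-8, 9) and (-4, 6) with distance 5.0

The closest pair is (-8, 9) and (-4, 6) with Euclidean distance 5.0. For 4 points, brute-force pairwise comparison is shown above. For large n, the divide-and-conquer algorithm (sort by x, recurse on halves, check the dividing strip) achieves O(n log n).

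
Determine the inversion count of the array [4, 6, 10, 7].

Finding inversions in [4, 6, 10, 7]:

(2, 3): arr[2]=10 > arr[3]=7

Total inversions: 1

The array has 1 inversion(s): (2,3). Each pair (i,j) satisfies i < j and arr[i] > arr[j].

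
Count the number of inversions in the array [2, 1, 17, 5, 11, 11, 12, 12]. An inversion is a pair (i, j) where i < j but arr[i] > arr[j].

Finding inversions in [2, 1, 17, 5, 11, 11, 12, 12]:

(0, 1): arr[0]=2 > arr[1]=1
(2, 3): arr[2]=17 > arr[3]=5
(2, 4): arr[2]=17 > arr[4]=11
(2, 5): arr[2]=17 > arr[5]=11
(2, 6): arr[2]=17 > arr[6]=12
(2, 7): arr[2]=17 > arr[7]=12

Total inversions: 6

The array has 6 inversion(s): (0,1), (2,3), (2,4), (2,5), (2,6), (2,7). Each pair (i,j) satisfies i < j and arr[i] > arr[j].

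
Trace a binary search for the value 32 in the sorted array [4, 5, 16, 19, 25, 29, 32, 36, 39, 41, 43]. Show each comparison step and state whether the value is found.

Binary search for 32 in [4, 5, 16, 19, 25, 29, 32, 36, 39, 41, 43]:

lo=0, hi=10, mid=5, arr[mid]=29 -> 29 < 32, search right half
lo=6, hi=10, mid=8, arr[mid]=39 -> 39 > 32, search left half
lo=6, hi=7, mid=6, arr[mid]=32 -> Found target at index 6!

Binary search finds 32 at index 6 after 3 comparisons. The search repeatedly halves the search space by comparing with the middle element.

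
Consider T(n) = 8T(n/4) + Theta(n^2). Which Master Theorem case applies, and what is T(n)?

Master Theorem for T(n) = 8T(n/4) + O(n^2):

a = 8, b = 4, c = 2
log_b(a) = log_4(8) = 1.5000

Case 3: c = 2 > log_4(8) = 1.5000
T(n) = O(n^2) = O(n^2)

For T(n) = 8T(n/4) + O(n^2): log_4(8) = 1.5000. This is Case 3 of the Master Theorem (c > log_b(a), work dominated by root), giving O(n^2).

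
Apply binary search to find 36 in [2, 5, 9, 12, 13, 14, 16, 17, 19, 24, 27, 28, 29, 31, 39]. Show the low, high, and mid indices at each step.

Binary search for 36 in [2, 5, 9, 12, 13, 14, 16, 17, 19, 24, 27, 28, 29, 31, 39]:

lo=0, hi=14, mid=7, arr[mid]=17 -> 17 < 36, search right half
lo=8, hi=14, mid=11, arr[mid]=28 -> 28 < 36, search right half
lo=12, hi=14, mid=13, arr[mid]=31 -> 31 < 36, search right half
lo=14, hi=14, mid=14, arr[mid]=39 -> 39 > 36, search left half
lo=14 > hi=13, target 36 not found

Binary search determines that 36 is not in the array after 4 comparisons. The search space was exhausted without finding the target.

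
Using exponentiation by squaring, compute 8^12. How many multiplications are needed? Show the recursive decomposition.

Computing 8^12 by squaring (build up from 8^1; each line after the first costs one multiplication):

8^1 = 8
8^2 = (8^1)^2 = 8^2 = 64
8^3 = 8 * 8^2 = 8 * 64 = 512
8^6 = (8^3)^2 = 512^2 = 262144
8^12 = (8^6)^2 = 262144^2 = 68719476736

Result: 68719476736
Multiplications needed: 4 (4 lines after 8^1)

8^12 = 68719476736. Using exponentiation by squaring, this requires 4 multiplications. The key idea: if the exponent is even, square the half-power; if odd, multiply by the base once.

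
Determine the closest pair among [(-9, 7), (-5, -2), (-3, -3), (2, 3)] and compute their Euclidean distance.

Computing all pairwise distances among 4 points:

d((-9, 7), (-5, -2)) = 9.8489
d((-9, 7), (-3, -3)) = 11.6619
d((-9, 7), (2, 3)) = 11.7047
d((-5, -2), (-3, -3)) = 2.2361 <-- minimum
d((-5, -2), (2, 3)) = 8.6023
d((-3, -3), (2, 3)) = 7.8102

Closest pair: (-5, -2) and (-3, -3) with distance 2.2361

The closest pair is (-5, -2) and (-3, -3) with Euclidean distance 2.2361. For 4 points, brute-force pairwise comparison is shown above. For large n, the divide-and-conquer algorithm (sort by x, recurse on halves, check the dividing strip) achieves O(n log n).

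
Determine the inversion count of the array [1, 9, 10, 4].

Finding inversions in [1, 9, 10, 4]:

(1, 3): arr[1]=9 > arr[3]=4
(2, 3): arr[2]=10 > arr[3]=4

Total inversions: 2

The array has 2 inversion(s): (1,3), (2,3). Each pair (i,j) satisfies i < j and arr[i] > arr[j].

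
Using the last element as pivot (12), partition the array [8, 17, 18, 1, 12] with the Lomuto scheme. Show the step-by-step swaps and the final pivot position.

Lomuto partition with pivot = 12:

Initial array: [8, 17, 18, 1, 12]

arr[0]=8 <= 12: swap with position 0, array becomes [8, 17, 18, 1, 12]
arr[1]=17 > 12: no swap
arr[2]=18 > 12: no swap
arr[3]=1 <= 12: swap with position 1, array becomes [8, 1, 18, 17, 12]

Place pivot at position 2: [8, 1, 12, 17, 18]
Pivot position: 2

After partitioning with pivot 12, the array becomes [8, 1, 12, 17, 18]. The pivot is placed at index 2. All elements to the left of the pivot are <= 12, and all elements to the right are > 12.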